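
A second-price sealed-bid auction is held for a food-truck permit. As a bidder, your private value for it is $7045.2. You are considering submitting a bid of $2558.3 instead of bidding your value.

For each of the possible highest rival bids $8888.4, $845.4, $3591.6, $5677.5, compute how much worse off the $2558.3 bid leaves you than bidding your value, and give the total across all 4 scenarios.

The deviation costs you only when the competing bid falls strictly between $2558.3 and $7045.2; elsewhere both bids give the same outcome.
$8888.4: outcomes coincide → loss $0.
$845.4: outcomes coincide → loss $0.
$3591.6: truthful payoff $3453.6, deviation payoff $0 → loss $3453.6.
$5677.5: truthful payoff $1367.7, deviation payoff $0 → loss $1367.7.
Total loss = $3453.6 + $1367.7 = $4821.3.

$4821.3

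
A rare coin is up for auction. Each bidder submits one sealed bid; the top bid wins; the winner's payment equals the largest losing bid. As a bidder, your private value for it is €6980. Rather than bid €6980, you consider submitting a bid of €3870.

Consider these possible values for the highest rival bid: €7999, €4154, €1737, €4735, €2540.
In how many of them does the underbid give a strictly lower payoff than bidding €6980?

The deviation hurts exactly when the highest competing bid lies strictly between €3870 and €6980 — underbidding then forfeits a profitable win.
€7999: above both → same outcome either way.
€4154: inside the interval → strictly worse (loss €2826).
€1737: below both → same outcome either way.
€4735: inside the interval → strictly worse (loss €2245).
€2540: below both → same outcome either way.
Count: 2.

2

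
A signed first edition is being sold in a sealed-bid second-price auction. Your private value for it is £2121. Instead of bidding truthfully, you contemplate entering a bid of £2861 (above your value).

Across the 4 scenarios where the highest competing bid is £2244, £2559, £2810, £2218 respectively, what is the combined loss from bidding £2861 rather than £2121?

£1347

The deviation costs you only when the competing bid falls strictly between £2121 and £2861; elsewhere both bids give the same outcome.
£2244: truthful payoff £0, deviation payoff −£123 → loss £123.
£2559: truthful payoff £0, deviation payoff −£438 → loss £438.
£2810: truthful payoff £0, deviation payoff −£689 → loss £689.
£2218: truthful payoff £0, deviation payoff −£97 → loss £97.
Total loss = £123 + £438 + £689 + £97 = £1347.
Because the price is fixed by the runner-up's bid, deviating from your value can only change a good outcome into a bad one — never the reverse.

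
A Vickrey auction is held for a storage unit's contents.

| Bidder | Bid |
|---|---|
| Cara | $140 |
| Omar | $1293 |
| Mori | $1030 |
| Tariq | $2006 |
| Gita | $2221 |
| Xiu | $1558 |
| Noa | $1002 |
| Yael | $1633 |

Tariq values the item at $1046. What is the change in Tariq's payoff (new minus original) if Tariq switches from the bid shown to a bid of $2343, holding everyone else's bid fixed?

−$1175

The highest bid among the other bidders is $2221; Tariq's bid doesn't change that.
Original bid $2006: Tariq is not highest (top rival bid is $2221); payoff $0.
Alternative bid $2343: Tariq is highest, pays the top rival bid $2221; payoff $1046 − $2221 = −$1175.
Change in payoff = −$1175 − ($0) = −$1175.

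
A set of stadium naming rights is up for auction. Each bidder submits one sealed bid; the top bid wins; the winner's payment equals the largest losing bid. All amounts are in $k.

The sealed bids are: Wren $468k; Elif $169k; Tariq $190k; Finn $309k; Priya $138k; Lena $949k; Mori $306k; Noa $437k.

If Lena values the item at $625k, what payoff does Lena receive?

$157k

Highest bid: Lena at $949k, so Lena wins.
Second-highest bid: Wren at $468k — that is the price the winner pays.
Lena's payoff = value − price = $625k − $468k = $157k.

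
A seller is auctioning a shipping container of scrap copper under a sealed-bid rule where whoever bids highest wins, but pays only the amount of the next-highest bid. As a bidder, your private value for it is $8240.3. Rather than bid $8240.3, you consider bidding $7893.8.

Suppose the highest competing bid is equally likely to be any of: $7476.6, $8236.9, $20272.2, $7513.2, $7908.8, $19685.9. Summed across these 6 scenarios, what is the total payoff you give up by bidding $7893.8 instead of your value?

$334.9

The deviation costs you only when the competing bid falls strictly between $7893.8 and $8240.3; elsewhere both bids give the same outcome.
$7476.6: outcomes coincide → loss $0.
$8236.9: truthful payoff $3.4, deviation payoff $0 → loss $3.4.
$20272.2: outcomes coincide → loss $0.
$7513.2: outcomes coincide → loss $0.
$7908.8: truthful payoff $331.5, deviation payoff $0 → loss $331.5.
$19685.9: outcomes coincide → loss $0.
Total loss = $3.4 + $331.5 = $334.9.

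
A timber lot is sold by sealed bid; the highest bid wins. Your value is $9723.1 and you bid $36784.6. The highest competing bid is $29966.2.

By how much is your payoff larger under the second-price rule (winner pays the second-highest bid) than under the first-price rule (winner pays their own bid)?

You have the highest bid, so you win under either rule.
Second-price: pay $29966.2 → payoff −$20243.1.
First-price: pay your own bid $36784.6 → payoff −$27061.5.
Difference = −$20243.1 − (−$27061.5) = $6818.4.

$6818.4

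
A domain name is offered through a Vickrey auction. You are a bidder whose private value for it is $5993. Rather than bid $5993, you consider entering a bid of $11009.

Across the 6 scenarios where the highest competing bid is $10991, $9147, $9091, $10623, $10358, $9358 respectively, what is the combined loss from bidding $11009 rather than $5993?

The deviation costs you only when the competing bid falls strictly between $5993 and $11009; elsewhere both bids give the same outcome.
$10991: truthful payoff $0, deviation payoff −$4998 → loss $4998.
$9147: truthful payoff $0, deviation payoff −$3154 → loss $3154.
$9091: truthful payoff $0, deviation payoff −$3098 → loss $3098.
$10623: truthful payoff $0, deviation payoff −$4630 → loss $4630.
$10358: truthful payoff $0, deviation payoff −$4365 → loss $4365.
$9358: truthful payoff $0, deviation payoff −$3365 → loss $3365.
Total loss = $4998 + $3154 + $3098 + $4630 + $4365 + $3365 = $23610.
Because the price is fixed by the runner-up's bid, deviating from your value can only change a good outcome into a bad one — never the reverse.

$23610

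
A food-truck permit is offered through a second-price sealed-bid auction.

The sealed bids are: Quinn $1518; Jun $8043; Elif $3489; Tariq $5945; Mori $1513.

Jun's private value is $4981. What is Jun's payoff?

Highest bid: Jun at $8043, so Jun wins.
Second-highest bid: Tariq at $5945 — that is the price the winner pays.
Jun's payoff = value − price = $4981 − $5945 = −$964.

−$964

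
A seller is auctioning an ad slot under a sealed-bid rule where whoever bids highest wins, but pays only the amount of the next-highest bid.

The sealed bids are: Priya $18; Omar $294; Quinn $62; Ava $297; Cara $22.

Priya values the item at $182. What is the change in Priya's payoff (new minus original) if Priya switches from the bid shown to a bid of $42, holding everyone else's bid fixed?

The highest bid among the other bidders is $297; Priya's bid doesn't change that.
Original bid $18: Priya is not highest (top rival bid is $297); payoff $0.
Alternative bid $42: Priya is not highest (top rival bid is $297); payoff $0.
Change in payoff = $0 − ($0) = $0.

$0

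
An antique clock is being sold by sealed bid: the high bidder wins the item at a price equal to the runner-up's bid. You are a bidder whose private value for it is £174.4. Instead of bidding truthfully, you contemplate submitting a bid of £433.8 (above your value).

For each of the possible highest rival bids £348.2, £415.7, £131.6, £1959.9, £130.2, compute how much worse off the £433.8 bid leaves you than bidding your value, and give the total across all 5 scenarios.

£415.1

The deviation costs you only when the competing bid falls strictly between £174.4 and £433.8; elsewhere both bids give the same outcome.
£348.2: truthful payoff £0, deviation payoff −£173.8 → loss £173.8.
£415.7: truthful payoff £0, deviation payoff −£241.3 → loss £241.3.
£131.6: outcomes coincide → loss £0.
£1959.9: outcomes coincide → loss £0.
£130.2: outcomes coincide → loss £0.
Total loss = £173.8 + £241.3 = £415.1.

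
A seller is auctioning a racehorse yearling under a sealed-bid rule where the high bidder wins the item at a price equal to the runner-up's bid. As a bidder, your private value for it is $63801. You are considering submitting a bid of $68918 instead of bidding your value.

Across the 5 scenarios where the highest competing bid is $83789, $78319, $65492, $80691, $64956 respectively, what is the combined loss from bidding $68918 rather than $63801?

The deviation costs you only when the competing bid falls strictly between $63801 and $68918; elsewhere both bids give the same outcome.
$83789: outcomes coincide → loss $0.
$78319: outcomes coincide → loss $0.
$65492: truthful payoff $0, deviation payoff −$1691 → loss $1691.
$80691: outcomes coincide → loss $0.
$64956: truthful payoff $0, deviation payoff −$1155 → loss $1155.
Total loss = $1691 + $1155 = $2846.
Because the price is fixed by the runner-up's bid, deviating from your value can only change a good outcome into a bad one — never the reverse.

$2846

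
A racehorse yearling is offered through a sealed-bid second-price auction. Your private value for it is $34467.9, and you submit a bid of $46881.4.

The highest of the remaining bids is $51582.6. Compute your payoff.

$0

Your bid $46881.4 is below the highest competing bid $51582.6, so you lose.
A losing bidder pays nothing and receives nothing: payoff = $0.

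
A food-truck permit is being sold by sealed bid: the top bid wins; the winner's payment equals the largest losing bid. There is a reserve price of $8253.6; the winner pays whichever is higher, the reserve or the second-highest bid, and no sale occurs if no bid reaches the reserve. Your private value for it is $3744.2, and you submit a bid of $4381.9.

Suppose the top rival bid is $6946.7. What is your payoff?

$0

Your bid $4381.9 is below the highest competing bid $6946.7, so you lose. Payoff $0.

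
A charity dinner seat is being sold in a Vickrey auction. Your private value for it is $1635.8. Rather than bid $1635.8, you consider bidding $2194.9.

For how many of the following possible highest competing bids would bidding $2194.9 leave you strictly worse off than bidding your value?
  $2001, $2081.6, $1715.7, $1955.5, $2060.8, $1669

6

The deviation hurts exactly when the highest competing bid lies strictly between $1635.8 and $2194.9 — overbidding then wins at a price above your value.
$2001: inside the interval → strictly worse (loss $365.2).
$2081.6: inside the interval → strictly worse (loss $445.8).
$1715.7: inside the interval → strictly worse (loss $79.9).
$1955.5: inside the interval → strictly worse (loss $319.7).
$2060.8: inside the interval → strictly worse (loss $425).
$1669: inside the interval → strictly worse (loss $33.2).
Count: 6.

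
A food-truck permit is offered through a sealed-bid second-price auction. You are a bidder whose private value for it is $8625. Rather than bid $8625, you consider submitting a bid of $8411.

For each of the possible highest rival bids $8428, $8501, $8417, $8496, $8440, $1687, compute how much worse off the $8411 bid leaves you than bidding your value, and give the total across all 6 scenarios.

$843

The deviation costs you only when the competing bid falls strictly between $8411 and $8625; elsewhere both bids give the same outcome.
$8428: truthful payoff $197, deviation payoff $0 → loss $197.
$8501: truthful payoff $124, deviation payoff $0 → loss $124.
$8417: truthful payoff $208, deviation payoff $0 → loss $208.
$8496: truthful payoff $129, deviation payoff $0 → loss $129.
$8440: truthful payoff $185, deviation payoff $0 → loss $185.
$1687: outcomes coincide → loss $0.
Total loss = $197 + $124 + $208 + $129 + $185 = $843.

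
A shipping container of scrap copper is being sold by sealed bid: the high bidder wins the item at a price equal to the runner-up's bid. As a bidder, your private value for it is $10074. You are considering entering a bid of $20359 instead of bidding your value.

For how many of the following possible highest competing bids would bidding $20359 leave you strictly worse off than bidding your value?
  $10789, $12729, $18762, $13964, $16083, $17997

6

The deviation hurts exactly when the highest competing bid lies strictly between $10074 and $20359 — overbidding then wins at a price above your value.
$10789: inside the interval → strictly worse (loss $715).
$12729: inside the interval → strictly worse (loss $2655).
$18762: inside the interval → strictly worse (loss $8688).
$13964: inside the interval → strictly worse (loss $3890).
$16083: inside the interval → strictly worse (loss $6009).
$17997: inside the interval → strictly worse (loss $7923).
Count: 6.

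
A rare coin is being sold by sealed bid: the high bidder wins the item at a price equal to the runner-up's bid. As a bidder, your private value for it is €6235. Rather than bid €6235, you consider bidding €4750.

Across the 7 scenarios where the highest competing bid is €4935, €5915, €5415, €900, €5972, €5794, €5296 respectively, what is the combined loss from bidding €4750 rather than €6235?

€4083

The deviation costs you only when the competing bid falls strictly between €4750 and €6235; elsewhere both bids give the same outcome.
€4935: truthful payoff €1300, deviation payoff €0 → loss €1300.
€5915: truthful payoff €320, deviation payoff €0 → loss €320.
€5415: truthful payoff €820, deviation payoff €0 → loss €820.
€900: outcomes coincide → loss €0.
€5972: truthful payoff €263, deviation payoff €0 → loss €263.
€5794: truthful payoff €441, deviation payoff €0 → loss €441.
€5296: truthful payoff €939, deviation payoff €0 → loss €939.
Total loss = €1300 + €320 + €820 + €263 + €441 + €939 = €4083.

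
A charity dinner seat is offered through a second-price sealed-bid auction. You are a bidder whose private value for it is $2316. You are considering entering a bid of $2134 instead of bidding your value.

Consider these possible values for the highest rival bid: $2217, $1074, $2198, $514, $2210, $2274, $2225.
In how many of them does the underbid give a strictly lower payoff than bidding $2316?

The deviation hurts exactly when the highest competing bid lies strictly between $2134 and $2316 — underbidding then forfeits a profitable win.
$2217: inside the interval → strictly worse (loss $99).
$1074: below both → same outcome either way.
$2198: inside the interval → strictly worse (loss $118).
$514: below both → same outcome either way.
$2210: inside the interval → strictly worse (loss $106).
$2274: inside the interval → strictly worse (loss $42).
$2225: inside the interval → strictly worse (loss $91).
Count: 5.

5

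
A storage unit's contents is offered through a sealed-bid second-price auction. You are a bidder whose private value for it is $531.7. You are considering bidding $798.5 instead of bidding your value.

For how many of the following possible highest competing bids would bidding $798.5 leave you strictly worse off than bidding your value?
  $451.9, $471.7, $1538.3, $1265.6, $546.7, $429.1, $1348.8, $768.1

The deviation hurts exactly when the highest competing bid lies strictly between $531.7 and $798.5 — overbidding then wins at a price above your value.
$451.9: below both → same outcome either way.
$471.7: below both → same outcome either way.
$1538.3: above both → same outcome either way.
$1265.6: above both → same outcome either way.
$546.7: inside the interval → strictly worse (loss $15).
$429.1: below both → same outcome either way.
$1348.8: above both → same outcome either way.
$768.1: inside the interval → strictly worse (loss $236.4).
Count: 2.

2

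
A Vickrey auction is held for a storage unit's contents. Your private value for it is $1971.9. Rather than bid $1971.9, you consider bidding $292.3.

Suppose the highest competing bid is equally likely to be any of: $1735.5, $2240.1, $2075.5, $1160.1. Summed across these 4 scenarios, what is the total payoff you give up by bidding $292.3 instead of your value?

The deviation costs you only when the competing bid falls strictly between $292.3 and $1971.9; elsewhere both bids give the same outcome.
$1735.5: truthful payoff $236.4, deviation payoff $0 → loss $236.4.
$2240.1: outcomes coincide → loss $0.
$2075.5: outcomes coincide → loss $0.
$1160.1: truthful payoff $811.8, deviation payoff $0 → loss $811.8.
Total loss = $236.4 + $811.8 = $1048.2.
Because the price is fixed by the runner-up's bid, deviating from your value can only change a good outcome into a bad one — never the reverse.

$1048.2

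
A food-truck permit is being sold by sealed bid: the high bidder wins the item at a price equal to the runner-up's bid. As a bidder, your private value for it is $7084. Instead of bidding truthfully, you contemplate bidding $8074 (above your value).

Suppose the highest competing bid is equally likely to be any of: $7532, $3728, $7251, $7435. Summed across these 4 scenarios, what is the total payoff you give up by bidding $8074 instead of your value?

$966

The deviation costs you only when the competing bid falls strictly between $7084 and $8074; elsewhere both bids give the same outcome.
$7532: truthful payoff $0, deviation payoff −$448 → loss $448.
$3728: outcomes coincide → loss $0.
$7251: truthful payoff $0, deviation payoff −$167 → loss $167.
$7435: truthful payoff $0, deviation payoff −$351 → loss $351.
Total loss = $448 + $167 + $351 = $966.
Truthful bidding weakly dominates here: raising your bid can only win items priced above your value, and lowering it can only forfeit items priced below.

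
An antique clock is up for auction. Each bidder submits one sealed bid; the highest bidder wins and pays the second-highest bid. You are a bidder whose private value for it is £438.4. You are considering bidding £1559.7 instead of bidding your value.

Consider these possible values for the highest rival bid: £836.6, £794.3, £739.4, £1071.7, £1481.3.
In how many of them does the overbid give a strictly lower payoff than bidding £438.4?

The deviation hurts exactly when the highest competing bid lies strictly between £438.4 and £1559.7 — overbidding then wins at a price above your value.
£836.6: inside the interval → strictly worse (loss £398.2).
£794.3: inside the interval → strictly worse (loss £355.9).
£739.4: inside the interval → strictly worse (loss £301).
£1071.7: inside the interval → strictly worse (loss £633.3).
£1481.3: inside the interval → strictly worse (loss £1042.9).
Count: 5.

5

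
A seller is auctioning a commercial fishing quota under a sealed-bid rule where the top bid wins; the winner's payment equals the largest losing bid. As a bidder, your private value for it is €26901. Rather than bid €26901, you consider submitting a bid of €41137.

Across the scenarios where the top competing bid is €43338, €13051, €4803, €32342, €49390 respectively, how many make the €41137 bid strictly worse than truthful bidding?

1

The deviation hurts exactly when the highest competing bid lies strictly between €26901 and €41137 — overbidding then wins at a price above your value.
€43338: above both → same outcome either way.
€13051: below both → same outcome either way.
€4803: below both → same outcome either way.
€32342: inside the interval → strictly worse (loss €5441).
€49390: above both → same outcome either way.
Count: 1.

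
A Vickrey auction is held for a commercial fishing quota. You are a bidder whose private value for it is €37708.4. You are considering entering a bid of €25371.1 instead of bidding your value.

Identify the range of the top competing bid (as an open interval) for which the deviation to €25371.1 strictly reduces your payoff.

If the competing bid is below €25371.1, both bids win at the same price — no difference.
If it is above €37708.4, both bids lose — no difference.
If it lies strictly between €25371.1 and €37708.4, bidding your value wins at a price below your value (positive payoff) while bidding €25371.1 loses (payoff 0).
So the deviation strictly hurts on the open interval (€25371.1, €37708.4).
In a second-price auction your bid sets only whether you win, not what you pay, so bidding your true value is weakly dominant.

(€25371.1, €37708.4)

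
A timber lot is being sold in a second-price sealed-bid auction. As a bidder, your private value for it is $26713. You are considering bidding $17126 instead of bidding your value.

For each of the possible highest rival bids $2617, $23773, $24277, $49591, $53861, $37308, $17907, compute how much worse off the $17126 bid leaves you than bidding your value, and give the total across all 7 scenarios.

$14182

The deviation costs you only when the competing bid falls strictly between $17126 and $26713; elsewhere both bids give the same outcome.
$2617: outcomes coincide → loss $0.
$23773: truthful payoff $2940, deviation payoff $0 → loss $2940.
$24277: truthful payoff $2436, deviation payoff $0 → loss $2436.
$49591: outcomes coincide → loss $0.
$53861: outcomes coincide → loss $0.
$37308: outcomes coincide → loss $0.
$17907: truthful payoff $8806, deviation payoff $0 → loss $8806.
Total loss = $2940 + $2436 + $8806 = $14182.
In a second-price auction your bid sets only whether you win, not what you pay, so bidding your true value is weakly dominant.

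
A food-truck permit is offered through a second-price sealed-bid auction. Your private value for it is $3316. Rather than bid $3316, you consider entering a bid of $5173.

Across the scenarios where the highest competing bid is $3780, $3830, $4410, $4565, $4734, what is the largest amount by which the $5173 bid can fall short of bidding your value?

$3780: truthful gives $0, deviation gives −$464 → loss $464.
$3830: truthful gives $0, deviation gives −$514 → loss $514.
$4410: truthful gives $0, deviation gives −$1094 → loss $1094.
$4565: truthful gives $0, deviation gives −$1249 → loss $1249.
$4734: truthful gives $0, deviation gives −$1418 → loss $1418.
Maximum loss: $1418.

$1418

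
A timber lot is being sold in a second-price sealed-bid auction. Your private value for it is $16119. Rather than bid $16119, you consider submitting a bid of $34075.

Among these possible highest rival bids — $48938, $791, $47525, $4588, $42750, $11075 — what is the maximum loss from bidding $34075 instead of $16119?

$0

$48938: same outcome either way → loss $0.
$791: same outcome either way → loss $0.
$47525: same outcome either way → loss $0.
$4588: same outcome either way → loss $0.
$42750: same outcome either way → loss $0.
$11075: same outcome either way → loss $0.
Maximum loss: $0.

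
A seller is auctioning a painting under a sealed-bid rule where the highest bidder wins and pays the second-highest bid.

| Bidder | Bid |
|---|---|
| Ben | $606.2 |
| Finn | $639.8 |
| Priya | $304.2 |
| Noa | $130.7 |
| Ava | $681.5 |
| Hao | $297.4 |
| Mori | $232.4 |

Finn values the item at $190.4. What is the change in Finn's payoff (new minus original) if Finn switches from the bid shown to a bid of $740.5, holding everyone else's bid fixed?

−$491.1

The highest bid among the other bidders is $681.5; Finn's bid doesn't change that.
Original bid $639.8: Finn is not highest (top rival bid is $681.5); payoff $0.
Alternative bid $740.5: Finn is highest, pays the top rival bid $681.5; payoff $190.4 − $681.5 = −$491.1.
Change in payoff = −$491.1 − ($0) = −$491.1.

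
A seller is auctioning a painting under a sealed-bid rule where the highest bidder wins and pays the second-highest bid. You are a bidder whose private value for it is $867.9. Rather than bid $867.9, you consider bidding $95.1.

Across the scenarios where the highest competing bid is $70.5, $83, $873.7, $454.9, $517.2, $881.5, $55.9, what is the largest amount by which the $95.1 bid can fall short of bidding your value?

$70.5: same outcome either way → loss $0.
$83: same outcome either way → loss $0.
$873.7: same outcome either way → loss $0.
$454.9: truthful gives $413, deviation gives $0 → loss $413.
$517.2: truthful gives $350.7, deviation gives $0 → loss $350.7.
$881.5: same outcome either way → loss $0.
$55.9: same outcome either way → loss $0.
Maximum loss: $413.

$413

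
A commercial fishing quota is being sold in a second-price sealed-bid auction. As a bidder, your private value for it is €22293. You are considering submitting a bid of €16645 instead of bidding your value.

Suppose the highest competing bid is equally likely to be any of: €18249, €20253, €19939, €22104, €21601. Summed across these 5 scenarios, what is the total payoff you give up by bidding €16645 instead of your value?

€9319

The deviation costs you only when the competing bid falls strictly between €16645 and €22293; elsewhere both bids give the same outcome.
€18249: truthful payoff €4044, deviation payoff €0 → loss €4044.
€20253: truthful payoff €2040, deviation payoff €0 → loss €2040.
€19939: truthful payoff €2354, deviation payoff €0 → loss €2354.
€22104: truthful payoff €189, deviation payoff €0 → loss €189.
€21601: truthful payoff €692, deviation payoff €0 → loss €692.
Total loss = €4044 + €2040 + €2354 + €189 + €692 = €9319.
Because the price is fixed by the runner-up's bid, deviating from your value can only change a good outcome into a bad one — never the reverse.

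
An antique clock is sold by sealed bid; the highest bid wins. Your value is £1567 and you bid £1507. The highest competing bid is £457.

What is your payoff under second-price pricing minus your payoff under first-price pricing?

You have the highest bid, so you win under either rule.
Second-price: pay £457 → payoff £1110.
First-price: pay your own bid £1507 → payoff £60.
Difference = £1110 − (£60) = £1050.

£1050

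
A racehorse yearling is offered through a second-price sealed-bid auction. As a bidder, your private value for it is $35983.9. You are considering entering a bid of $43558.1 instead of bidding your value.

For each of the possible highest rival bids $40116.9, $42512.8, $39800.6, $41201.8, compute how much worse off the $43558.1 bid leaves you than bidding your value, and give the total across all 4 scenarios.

The deviation costs you only when the competing bid falls strictly between $35983.9 and $43558.1; elsewhere both bids give the same outcome.
$40116.9: truthful payoff $0, deviation payoff −$4133 → loss $4133.
$42512.8: truthful payoff $0, deviation payoff −$6528.9 → loss $6528.9.
$39800.6: truthful payoff $0, deviation payoff −$3816.7 → loss $3816.7.
$41201.8: truthful payoff $0, deviation payoff −$5217.9 → loss $5217.9.
Total loss = $4133 + $6528.9 + $3816.7 + $5217.9 = $19696.5.

$19696.5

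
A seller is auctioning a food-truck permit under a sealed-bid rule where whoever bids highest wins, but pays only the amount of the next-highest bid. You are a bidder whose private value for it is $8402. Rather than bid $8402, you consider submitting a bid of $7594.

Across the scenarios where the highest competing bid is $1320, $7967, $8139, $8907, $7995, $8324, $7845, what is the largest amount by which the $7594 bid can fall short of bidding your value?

$1320: same outcome either way → loss $0.
$7967: truthful gives $435, deviation gives $0 → loss $435.
$8139: truthful gives $263, deviation gives $0 → loss $263.
$8907: same outcome either way → loss $0.
$7995: truthful gives $407, deviation gives $0 → loss $407.
$8324: truthful gives $78, deviation gives $0 → loss $78.
$7845: truthful gives $557, deviation gives $0 → loss $557.
Maximum loss: $557.

$557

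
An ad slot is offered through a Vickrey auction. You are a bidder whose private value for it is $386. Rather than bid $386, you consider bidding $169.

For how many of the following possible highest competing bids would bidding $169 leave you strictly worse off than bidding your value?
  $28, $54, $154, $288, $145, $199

The deviation hurts exactly when the highest competing bid lies strictly between $169 and $386 — underbidding then forfeits a profitable win.
$28: below both → same outcome either way.
$54: below both → same outcome either way.
$154: below both → same outcome either way.
$288: inside the interval → strictly worse (loss $98).
$145: below both → same outcome either way.
$199: inside the interval → strictly worse (loss $187).
Count: 2.

2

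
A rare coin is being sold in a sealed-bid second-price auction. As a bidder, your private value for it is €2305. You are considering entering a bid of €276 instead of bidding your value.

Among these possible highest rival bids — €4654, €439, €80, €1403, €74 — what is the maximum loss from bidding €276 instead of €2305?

€1866

€4654: same outcome either way → loss €0.
€439: truthful gives €1866, deviation gives €0 → loss €1866.
€80: same outcome either way → loss €0.
€1403: truthful gives €902, deviation gives €0 → loss €902.
€74: same outcome either way → loss €0.
Maximum loss: €1866.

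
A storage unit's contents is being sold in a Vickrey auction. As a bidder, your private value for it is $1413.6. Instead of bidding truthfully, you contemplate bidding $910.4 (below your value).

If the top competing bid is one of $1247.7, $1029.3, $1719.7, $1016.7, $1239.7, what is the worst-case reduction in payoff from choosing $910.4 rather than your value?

$396.9

$1247.7: truthful gives $165.9, deviation gives $0 → loss $165.9.
$1029.3: truthful gives $384.3, deviation gives $0 → loss $384.3.
$1719.7: same outcome either way → loss $0.
$1016.7: truthful gives $396.9, deviation gives $0 → loss $396.9.
$1239.7: truthful gives $173.9, deviation gives $0 → loss $173.9.
Maximum loss: $396.9.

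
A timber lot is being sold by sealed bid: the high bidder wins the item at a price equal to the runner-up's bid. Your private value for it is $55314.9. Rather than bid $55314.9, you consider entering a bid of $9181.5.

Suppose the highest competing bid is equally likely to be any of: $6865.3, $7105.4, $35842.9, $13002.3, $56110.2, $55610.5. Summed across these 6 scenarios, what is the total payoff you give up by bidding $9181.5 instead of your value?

The deviation costs you only when the competing bid falls strictly between $9181.5 and $55314.9; elsewhere both bids give the same outcome.
$6865.3: outcomes coincide → loss $0.
$7105.4: outcomes coincide → loss $0.
$35842.9: truthful payoff $19472, deviation payoff $0 → loss $19472.
$13002.3: truthful payoff $42312.6, deviation payoff $0 → loss $42312.6.
$56110.2: outcomes coincide → loss $0.
$55610.5: outcomes coincide → loss $0.
Total loss = $19472 + $42312.6 = $61784.6.

$61784.6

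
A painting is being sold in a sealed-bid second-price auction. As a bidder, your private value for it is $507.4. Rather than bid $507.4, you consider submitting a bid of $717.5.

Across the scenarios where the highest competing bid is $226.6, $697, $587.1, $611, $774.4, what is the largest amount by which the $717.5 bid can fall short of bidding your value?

$226.6: same outcome either way → loss $0.
$697: truthful gives $0, deviation gives −$189.6 → loss $189.6.
$587.1: truthful gives $0, deviation gives −$79.7 → loss $79.7.
$611: truthful gives $0, deviation gives −$103.6 → loss $103.6.
$774.4: same outcome either way → loss $0.
Maximum loss: $189.6.

$189.6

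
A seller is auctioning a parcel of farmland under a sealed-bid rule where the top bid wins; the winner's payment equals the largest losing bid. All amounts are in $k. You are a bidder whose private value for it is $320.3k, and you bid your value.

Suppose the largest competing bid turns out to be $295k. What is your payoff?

$25.3k

Your bid $320.3k exceeds the highest competing bid $295k, so you win.
In a second-price auction the winner pays the second-highest bid, $295k.
Payoff = value − price = $320.3k − $295k = $25.3k.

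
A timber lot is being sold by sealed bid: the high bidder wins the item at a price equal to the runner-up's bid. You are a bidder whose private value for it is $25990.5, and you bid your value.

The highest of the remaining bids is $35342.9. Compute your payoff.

Your bid $25990.5 is below the highest competing bid $35342.9, so you lose.
A losing bidder pays nothing and receives nothing: payoff = $0.

$0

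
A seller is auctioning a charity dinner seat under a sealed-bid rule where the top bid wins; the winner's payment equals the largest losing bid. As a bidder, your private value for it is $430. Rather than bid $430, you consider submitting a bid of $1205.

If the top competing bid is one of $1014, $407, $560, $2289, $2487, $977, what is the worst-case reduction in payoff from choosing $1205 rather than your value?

$584

$1014: truthful gives $0, deviation gives −$584 → loss $584.
$407: same outcome either way → loss $0.
$560: truthful gives $0, deviation gives −$130 → loss $130.
$2289: same outcome either way → loss $0.
$2487: same outcome either way → loss $0.
$977: truthful gives $0, deviation gives −$547 → loss $547.
Maximum loss: $584.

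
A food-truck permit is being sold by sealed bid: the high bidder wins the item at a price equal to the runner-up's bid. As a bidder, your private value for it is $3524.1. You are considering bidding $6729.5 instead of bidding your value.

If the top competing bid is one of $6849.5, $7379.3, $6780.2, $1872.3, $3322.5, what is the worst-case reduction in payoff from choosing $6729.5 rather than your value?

$6849.5: same outcome either way → loss $0.
$7379.3: same outcome either way → loss $0.
$6780.2: same outcome either way → loss $0.
$1872.3: same outcome either way → loss $0.
$3322.5: same outcome either way → loss $0.
Maximum loss: $0.

$0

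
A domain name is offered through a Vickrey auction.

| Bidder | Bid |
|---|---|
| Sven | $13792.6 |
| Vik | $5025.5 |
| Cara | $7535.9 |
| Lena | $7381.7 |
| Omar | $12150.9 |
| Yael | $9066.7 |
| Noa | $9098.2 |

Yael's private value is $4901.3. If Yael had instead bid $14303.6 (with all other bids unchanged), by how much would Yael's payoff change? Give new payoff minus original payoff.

The highest bid among the other bidders is $13792.6; Yael's bid doesn't change that.
Original bid $9066.7: Yael is not highest (top rival bid is $13792.6); payoff $0.
Alternative bid $14303.6: Yael is highest, pays the top rival bid $13792.6; payoff $4901.3 − $13792.6 = −$8891.3.
Change in payoff = −$8891.3 − ($0) = −$8891.3.

−$8891.3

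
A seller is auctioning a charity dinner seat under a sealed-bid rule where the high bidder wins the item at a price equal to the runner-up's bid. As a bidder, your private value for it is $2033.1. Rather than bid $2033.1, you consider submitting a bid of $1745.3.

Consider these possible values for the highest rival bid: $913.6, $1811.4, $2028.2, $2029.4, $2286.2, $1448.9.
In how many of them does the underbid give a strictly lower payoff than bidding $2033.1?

The deviation hurts exactly when the highest competing bid lies strictly between $1745.3 and $2033.1 — underbidding then forfeits a profitable win.
$913.6: below both → same outcome either way.
$1811.4: inside the interval → strictly worse (loss $221.7).
$2028.2: inside the interval → strictly worse (loss $4.9).
$2029.4: inside the interval → strictly worse (loss $3.7).
$2286.2: above both → same outcome either way.
$1448.9: below both → same outcome either way.
Count: 3.

3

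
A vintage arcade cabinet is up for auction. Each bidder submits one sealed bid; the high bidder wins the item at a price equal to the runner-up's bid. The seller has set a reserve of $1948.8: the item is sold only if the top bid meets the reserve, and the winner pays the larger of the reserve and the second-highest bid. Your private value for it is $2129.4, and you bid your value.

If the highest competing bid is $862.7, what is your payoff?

Your bid $2129.4 is the highest and exceeds the reserve.
Price = max(second-highest bid, reserve) = max($862.7, $1948.8) = $1948.8.
Payoff = $2129.4 − $1948.8 = $180.6.

$180.6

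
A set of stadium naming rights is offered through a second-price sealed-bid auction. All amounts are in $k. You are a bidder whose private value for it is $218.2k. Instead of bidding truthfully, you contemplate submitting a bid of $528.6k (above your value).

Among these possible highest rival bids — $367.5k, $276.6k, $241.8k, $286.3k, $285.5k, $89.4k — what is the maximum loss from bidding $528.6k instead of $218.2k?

$149.3k

$367.5k: truthful gives $0k, deviation gives −$149.3k → loss $149.3k.
$276.6k: truthful gives $0k, deviation gives −$58.4k → loss $58.4k.
$241.8k: truthful gives $0k, deviation gives −$23.6k → loss $23.6k.
$286.3k: truthful gives $0k, deviation gives −$68.1k → loss $68.1k.
$285.5k: truthful gives $0k, deviation gives −$67.3k → loss $67.3k.
$89.4k: same outcome either way → loss $0k.
Maximum loss: $149.3k.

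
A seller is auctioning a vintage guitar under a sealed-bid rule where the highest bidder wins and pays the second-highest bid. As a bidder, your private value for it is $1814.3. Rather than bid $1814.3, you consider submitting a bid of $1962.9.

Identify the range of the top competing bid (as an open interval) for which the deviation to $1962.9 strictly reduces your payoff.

If the competing bid is below $1814.3, both bids win at the same price — no difference.
If it is above $1962.9, both bids lose — no difference.
If it lies strictly between $1814.3 and $1962.9, bidding your value loses (payoff 0) while bidding $1962.9 wins at a price above your value (payoff negative).
So the deviation strictly hurts on the open interval ($1814.3, $1962.9).

($1814.3, $1962.9)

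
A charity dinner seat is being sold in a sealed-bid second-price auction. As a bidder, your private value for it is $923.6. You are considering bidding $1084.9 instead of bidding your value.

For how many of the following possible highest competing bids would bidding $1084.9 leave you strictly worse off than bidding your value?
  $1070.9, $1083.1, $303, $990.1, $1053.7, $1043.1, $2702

The deviation hurts exactly when the highest competing bid lies strictly between $923.6 and $1084.9 — overbidding then wins at a price above your value.
$1070.9: inside the interval → strictly worse (loss $147.3).
$1083.1: inside the interval → strictly worse (loss $159.5).
$303: below both → same outcome either way.
$990.1: inside the interval → strictly worse (loss $66.5).
$1053.7: inside the interval → strictly worse (loss $130.1).
$1043.1: inside the interval → strictly worse (loss $119.5).
$2702: above both → same outcome either way.
Count: 5.

5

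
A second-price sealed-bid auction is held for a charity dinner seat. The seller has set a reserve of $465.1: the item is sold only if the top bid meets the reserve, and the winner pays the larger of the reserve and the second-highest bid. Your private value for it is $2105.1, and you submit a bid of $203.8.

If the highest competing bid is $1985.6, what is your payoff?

$0

Your bid $203.8 is below the highest competing bid $1985.6, so you lose. Payoff $0.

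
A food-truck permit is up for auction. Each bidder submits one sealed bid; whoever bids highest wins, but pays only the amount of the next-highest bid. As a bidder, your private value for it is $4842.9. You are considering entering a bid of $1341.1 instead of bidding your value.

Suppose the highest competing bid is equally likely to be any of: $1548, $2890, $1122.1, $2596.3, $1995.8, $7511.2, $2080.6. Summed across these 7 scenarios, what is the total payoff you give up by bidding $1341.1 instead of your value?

$13103.8

The deviation costs you only when the competing bid falls strictly between $1341.1 and $4842.9; elsewhere both bids give the same outcome.
$1548: truthful payoff $3294.9, deviation payoff $0 → loss $3294.9.
$2890: truthful payoff $1952.9, deviation payoff $0 → loss $1952.9.
$1122.1: outcomes coincide → loss $0.
$2596.3: truthful payoff $2246.6, deviation payoff $0 → loss $2246.6.
$1995.8: truthful payoff $2847.1, deviation payoff $0 → loss $2847.1.
$7511.2: outcomes coincide → loss $0.
$2080.6: truthful payoff $2762.3, deviation payoff $0 → loss $2762.3.
Total loss = $3294.9 + $1952.9 + $2246.6 + $2847.1 + $2762.3 = $13103.8.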